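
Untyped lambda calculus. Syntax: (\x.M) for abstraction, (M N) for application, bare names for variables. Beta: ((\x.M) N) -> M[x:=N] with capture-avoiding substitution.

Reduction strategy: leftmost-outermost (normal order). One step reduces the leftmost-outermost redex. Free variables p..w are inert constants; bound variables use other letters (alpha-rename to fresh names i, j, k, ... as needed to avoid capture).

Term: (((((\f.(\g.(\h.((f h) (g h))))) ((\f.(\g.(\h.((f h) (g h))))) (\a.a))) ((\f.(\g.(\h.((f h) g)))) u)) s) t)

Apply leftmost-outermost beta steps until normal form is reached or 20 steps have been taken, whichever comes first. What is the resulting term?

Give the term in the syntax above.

Step 0: (((((\f.(\g.(\h.((f h) (g h))))) ((\f.(\g.(\h.((f h) (g h))))) (\a.a))) ((\f.(\g.(\h.((f h) g)))) u)) s) t)
Step 1: ((((\g.(\h.((((\f.(\g.(\h.((f h) (g h))))) (\a.a)) h) (g h)))) ((\f.(\g.(\h.((f h) g)))) u)) s) t)
Step 2: (((\h.((((\f.(\g.(\h.((f h) (g h))))) (\a.a)) h) (((\f.(\g.(\h.((f h) g)))) u) h))) s) t)
Step 3: (((((\f.(\g.(\h.((f h) (g h))))) (\a.a)) s) (((\f.(\g.(\h.((f h) g)))) u) s)) t)
Step 4: ((((\g.(\h.(((\a.a) h) (g h)))) s) (((\f.(\g.(\h.((f h) g)))) u) s)) t)
Step 5: (((\h.(((\a.a) h) (s h))) (((\f.(\g.(\h.((f h) g)))) u) s)) t)
Step 6: ((((\a.a) (((\f.(\g.(\h.((f h) g)))) u) s)) (s (((\f.(\g.(\h.((f h) g)))) u) s))) t)
Step 7: (((((\f.(\g.(\h.((f h) g)))) u) s) (s (((\f.(\g.(\h.((f h) g)))) u) s))) t)
Step 8: ((((\g.(\h.((u h) g))) s) (s (((\f.(\g.(\h.((f h) g)))) u) s))) t)
Step 9: (((\h.((u h) s)) (s (((\f.(\g.(\h.((f h) g)))) u) s))) t)
Step 10: (((u (s (((\f.(\g.(\h.((f h) g)))) u) s))) s) t)
Step 11: (((u (s ((\g.(\h.((u h) g))) s))) s) t)
Step 12: (((u (s (\h.((u h) s)))) s) t)

Answer: (((u (s (\h.((u h) s)))) s) t)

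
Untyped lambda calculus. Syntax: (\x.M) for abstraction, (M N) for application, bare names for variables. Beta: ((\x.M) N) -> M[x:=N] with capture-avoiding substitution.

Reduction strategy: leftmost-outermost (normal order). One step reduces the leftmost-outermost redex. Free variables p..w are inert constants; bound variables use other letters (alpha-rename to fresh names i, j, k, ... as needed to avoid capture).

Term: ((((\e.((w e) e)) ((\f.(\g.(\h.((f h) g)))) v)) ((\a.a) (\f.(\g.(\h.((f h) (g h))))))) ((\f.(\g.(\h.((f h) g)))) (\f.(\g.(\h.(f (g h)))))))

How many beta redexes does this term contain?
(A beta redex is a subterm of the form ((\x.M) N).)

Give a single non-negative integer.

Term: ((((\e.((w e) e)) ((\f.(\g.(\h.((f h) g)))) v)) ((\a.a) (\f.(\g.(\h.((f h) (g h))))))) ((\f.(\g.(\h.((f h) g)))) (\f.(\g.(\h.(f (g h)))))))
  Redex: ((\e.((w e) e)) ((\f.(\g.(\h.((f h) g)))) v))
  Redex: ((\f.(\g.(\h.((f h) g)))) v)
  Redex: ((\a.a) (\f.(\g.(\h.((f h) (g h))))))
  Redex: ((\f.(\g.(\h.((f h) g)))) (\f.(\g.(\h.(f (g h))))))
Total redexes: 4

Answer: 4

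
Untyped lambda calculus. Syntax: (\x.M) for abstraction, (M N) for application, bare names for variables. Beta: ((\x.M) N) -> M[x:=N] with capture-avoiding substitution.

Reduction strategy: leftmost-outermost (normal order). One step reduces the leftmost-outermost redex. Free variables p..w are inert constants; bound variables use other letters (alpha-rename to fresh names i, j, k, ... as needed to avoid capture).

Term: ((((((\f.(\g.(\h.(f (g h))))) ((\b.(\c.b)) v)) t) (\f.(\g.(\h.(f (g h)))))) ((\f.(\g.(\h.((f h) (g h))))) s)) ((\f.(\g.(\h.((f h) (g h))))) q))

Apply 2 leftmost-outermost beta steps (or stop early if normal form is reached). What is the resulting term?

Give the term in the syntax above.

Step 0: ((((((\f.(\g.(\h.(f (g h))))) ((\b.(\c.b)) v)) t) (\f.(\g.(\h.(f (g h)))))) ((\f.(\g.(\h.((f h) (g h))))) s)) ((\f.(\g.(\h.((f h) (g h))))) q))
Step 1: (((((\g.(\h.(((\b.(\c.b)) v) (g h)))) t) (\f.(\g.(\h.(f (g h)))))) ((\f.(\g.(\h.((f h) (g h))))) s)) ((\f.(\g.(\h.((f h) (g h))))) q))
Step 2: ((((\h.(((\b.(\c.b)) v) (t h))) (\f.(\g.(\h.(f (g h)))))) ((\f.(\g.(\h.((f h) (g h))))) s)) ((\f.(\g.(\h.((f h) (g h))))) q))

Answer: ((((\h.(((\b.(\c.b)) v) (t h))) (\f.(\g.(\h.(f (g h)))))) ((\f.(\g.(\h.((f h) (g h))))) s)) ((\f.(\g.(\h.((f h) (g h))))) q))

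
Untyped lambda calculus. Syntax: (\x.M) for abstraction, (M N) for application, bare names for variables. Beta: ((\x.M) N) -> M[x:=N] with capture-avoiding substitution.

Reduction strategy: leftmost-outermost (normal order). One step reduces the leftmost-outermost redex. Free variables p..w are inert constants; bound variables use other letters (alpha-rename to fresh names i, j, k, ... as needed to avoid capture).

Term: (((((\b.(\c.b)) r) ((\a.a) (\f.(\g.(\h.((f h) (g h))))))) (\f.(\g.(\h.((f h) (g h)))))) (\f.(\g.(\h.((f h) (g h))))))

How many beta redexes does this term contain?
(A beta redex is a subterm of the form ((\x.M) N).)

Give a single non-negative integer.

Answer: 2

Derivation:
Term: (((((\b.(\c.b)) r) ((\a.a) (\f.(\g.(\h.((f h) (g h))))))) (\f.(\g.(\h.((f h) (g h)))))) (\f.(\g.(\h.((f h) (g h))))))
  Redex: ((\b.(\c.b)) r)
  Redex: ((\a.a) (\f.(\g.(\h.((f h) (g h))))))
Total redexes: 2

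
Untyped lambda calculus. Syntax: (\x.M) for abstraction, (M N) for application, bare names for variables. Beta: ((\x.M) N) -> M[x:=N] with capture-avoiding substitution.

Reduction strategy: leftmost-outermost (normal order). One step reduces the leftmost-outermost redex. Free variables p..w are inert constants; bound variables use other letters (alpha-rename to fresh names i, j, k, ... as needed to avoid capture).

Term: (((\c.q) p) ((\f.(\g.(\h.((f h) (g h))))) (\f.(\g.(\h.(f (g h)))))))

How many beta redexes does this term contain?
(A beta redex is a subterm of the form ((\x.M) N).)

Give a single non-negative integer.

Answer: 2

Derivation:
Term: (((\c.q) p) ((\f.(\g.(\h.((f h) (g h))))) (\f.(\g.(\h.(f (g h)))))))
  Redex: ((\c.q) p)
  Redex: ((\f.(\g.(\h.((f h) (g h))))) (\f.(\g.(\h.(f (g h))))))
Total redexes: 2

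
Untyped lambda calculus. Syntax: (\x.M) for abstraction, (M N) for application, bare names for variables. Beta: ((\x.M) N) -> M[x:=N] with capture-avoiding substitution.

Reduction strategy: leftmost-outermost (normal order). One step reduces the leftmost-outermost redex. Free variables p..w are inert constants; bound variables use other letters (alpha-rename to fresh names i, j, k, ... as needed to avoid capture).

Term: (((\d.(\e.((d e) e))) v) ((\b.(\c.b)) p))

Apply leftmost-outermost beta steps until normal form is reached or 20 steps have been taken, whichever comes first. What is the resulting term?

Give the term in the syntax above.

Answer: ((v (\c.p)) (\c.p))

Derivation:
Step 0: (((\d.(\e.((d e) e))) v) ((\b.(\c.b)) p))
Step 1: ((\e.((v e) e)) ((\b.(\c.b)) p))
Step 2: ((v ((\b.(\c.b)) p)) ((\b.(\c.b)) p))
Step 3: ((v (\c.p)) ((\b.(\c.b)) p))
Step 4: ((v (\c.p)) (\c.p))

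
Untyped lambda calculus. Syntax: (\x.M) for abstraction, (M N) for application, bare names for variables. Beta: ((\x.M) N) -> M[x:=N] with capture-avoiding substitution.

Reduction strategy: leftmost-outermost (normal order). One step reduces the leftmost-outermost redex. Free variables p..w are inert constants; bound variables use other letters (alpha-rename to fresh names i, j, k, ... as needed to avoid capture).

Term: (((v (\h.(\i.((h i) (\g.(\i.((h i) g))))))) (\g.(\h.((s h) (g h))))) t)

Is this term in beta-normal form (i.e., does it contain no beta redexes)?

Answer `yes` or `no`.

Answer: yes

Derivation:
Term: (((v (\h.(\i.((h i) (\g.(\i.((h i) g))))))) (\g.(\h.((s h) (g h))))) t)
No beta redexes found.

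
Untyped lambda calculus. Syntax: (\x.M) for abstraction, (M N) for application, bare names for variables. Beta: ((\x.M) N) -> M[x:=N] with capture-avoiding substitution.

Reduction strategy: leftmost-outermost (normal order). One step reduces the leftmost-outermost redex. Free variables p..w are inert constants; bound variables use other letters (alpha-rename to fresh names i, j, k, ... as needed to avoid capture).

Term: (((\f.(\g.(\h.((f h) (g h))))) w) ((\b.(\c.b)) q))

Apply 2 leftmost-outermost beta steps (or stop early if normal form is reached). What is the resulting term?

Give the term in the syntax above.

Step 0: (((\f.(\g.(\h.((f h) (g h))))) w) ((\b.(\c.b)) q))
Step 1: ((\g.(\h.((w h) (g h)))) ((\b.(\c.b)) q))
Step 2: (\h.((w h) (((\b.(\c.b)) q) h)))

Answer: (\h.((w h) (((\b.(\c.b)) q) h)))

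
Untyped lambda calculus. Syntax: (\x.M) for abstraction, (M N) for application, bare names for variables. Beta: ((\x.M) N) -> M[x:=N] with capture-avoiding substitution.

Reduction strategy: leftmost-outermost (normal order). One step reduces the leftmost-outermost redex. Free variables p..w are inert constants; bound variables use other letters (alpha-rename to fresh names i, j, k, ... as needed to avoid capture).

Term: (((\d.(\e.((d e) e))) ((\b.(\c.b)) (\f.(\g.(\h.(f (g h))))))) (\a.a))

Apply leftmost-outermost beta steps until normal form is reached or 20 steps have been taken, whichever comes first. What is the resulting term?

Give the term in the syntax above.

Step 0: (((\d.(\e.((d e) e))) ((\b.(\c.b)) (\f.(\g.(\h.(f (g h))))))) (\a.a))
Step 1: ((\e.((((\b.(\c.b)) (\f.(\g.(\h.(f (g h)))))) e) e)) (\a.a))
Step 2: ((((\b.(\c.b)) (\f.(\g.(\h.(f (g h)))))) (\a.a)) (\a.a))
Step 3: (((\c.(\f.(\g.(\h.(f (g h)))))) (\a.a)) (\a.a))
Step 4: ((\f.(\g.(\h.(f (g h))))) (\a.a))
Step 5: (\g.(\h.((\a.a) (g h))))
Step 6: (\g.(\h.(g h)))

Answer: (\g.(\h.(g h)))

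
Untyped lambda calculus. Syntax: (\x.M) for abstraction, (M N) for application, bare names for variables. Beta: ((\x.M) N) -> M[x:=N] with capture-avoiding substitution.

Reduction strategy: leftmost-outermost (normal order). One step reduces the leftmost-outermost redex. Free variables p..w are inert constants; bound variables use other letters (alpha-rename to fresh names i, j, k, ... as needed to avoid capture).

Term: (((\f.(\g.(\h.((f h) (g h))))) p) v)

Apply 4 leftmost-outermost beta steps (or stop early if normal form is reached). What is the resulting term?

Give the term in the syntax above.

Answer: (\h.((p h) (v h)))

Derivation:
Step 0: (((\f.(\g.(\h.((f h) (g h))))) p) v)
Step 1: ((\g.(\h.((p h) (g h)))) v)
Step 2: (\h.((p h) (v h)))
Step 3: (normal form reached)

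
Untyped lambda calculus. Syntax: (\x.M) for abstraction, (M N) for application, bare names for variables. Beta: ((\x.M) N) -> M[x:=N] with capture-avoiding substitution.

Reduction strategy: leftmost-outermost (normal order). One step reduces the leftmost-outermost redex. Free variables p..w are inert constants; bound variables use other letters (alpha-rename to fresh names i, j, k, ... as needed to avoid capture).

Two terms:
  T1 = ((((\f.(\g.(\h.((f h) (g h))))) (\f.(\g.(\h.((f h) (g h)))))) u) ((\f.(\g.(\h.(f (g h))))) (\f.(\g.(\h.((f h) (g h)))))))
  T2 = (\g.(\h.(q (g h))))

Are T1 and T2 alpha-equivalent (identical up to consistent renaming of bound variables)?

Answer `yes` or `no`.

Answer: no

Derivation:
Term 1: ((((\f.(\g.(\h.((f h) (g h))))) (\f.(\g.(\h.((f h) (g h)))))) u) ((\f.(\g.(\h.(f (g h))))) (\f.(\g.(\h.((f h) (g h)))))))
Term 2: (\g.(\h.(q (g h))))
Alpha-equivalence: compare structure up to binder renaming.
Result: False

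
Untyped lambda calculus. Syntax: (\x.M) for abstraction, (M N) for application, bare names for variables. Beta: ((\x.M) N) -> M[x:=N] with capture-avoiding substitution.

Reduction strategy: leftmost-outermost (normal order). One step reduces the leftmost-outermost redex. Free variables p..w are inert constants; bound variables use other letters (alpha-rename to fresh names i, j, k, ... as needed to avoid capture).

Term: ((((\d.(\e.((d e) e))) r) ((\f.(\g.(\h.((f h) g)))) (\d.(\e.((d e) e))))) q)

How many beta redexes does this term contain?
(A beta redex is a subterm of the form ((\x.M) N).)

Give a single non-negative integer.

Term: ((((\d.(\e.((d e) e))) r) ((\f.(\g.(\h.((f h) g)))) (\d.(\e.((d e) e))))) q)
  Redex: ((\d.(\e.((d e) e))) r)
  Redex: ((\f.(\g.(\h.((f h) g)))) (\d.(\e.((d e) e))))
Total redexes: 2

Answer: 2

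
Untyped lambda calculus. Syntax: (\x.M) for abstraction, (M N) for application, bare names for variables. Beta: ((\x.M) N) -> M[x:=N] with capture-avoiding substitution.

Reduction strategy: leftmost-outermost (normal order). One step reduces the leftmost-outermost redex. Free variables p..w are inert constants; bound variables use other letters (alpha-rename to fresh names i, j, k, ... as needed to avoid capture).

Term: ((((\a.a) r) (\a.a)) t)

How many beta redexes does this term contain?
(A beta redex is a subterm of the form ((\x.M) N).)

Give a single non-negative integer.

Term: ((((\a.a) r) (\a.a)) t)
  Redex: ((\a.a) r)
Total redexes: 1

Answer: 1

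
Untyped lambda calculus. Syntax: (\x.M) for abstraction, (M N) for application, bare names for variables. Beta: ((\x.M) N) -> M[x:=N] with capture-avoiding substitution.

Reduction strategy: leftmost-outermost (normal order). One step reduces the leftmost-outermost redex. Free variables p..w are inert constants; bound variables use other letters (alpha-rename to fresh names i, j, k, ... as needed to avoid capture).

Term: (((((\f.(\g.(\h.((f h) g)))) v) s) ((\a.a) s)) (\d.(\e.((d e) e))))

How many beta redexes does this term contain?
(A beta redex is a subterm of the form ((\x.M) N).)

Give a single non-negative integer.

Term: (((((\f.(\g.(\h.((f h) g)))) v) s) ((\a.a) s)) (\d.(\e.((d e) e))))
  Redex: ((\f.(\g.(\h.((f h) g)))) v)
  Redex: ((\a.a) s)
Total redexes: 2

Answer: 2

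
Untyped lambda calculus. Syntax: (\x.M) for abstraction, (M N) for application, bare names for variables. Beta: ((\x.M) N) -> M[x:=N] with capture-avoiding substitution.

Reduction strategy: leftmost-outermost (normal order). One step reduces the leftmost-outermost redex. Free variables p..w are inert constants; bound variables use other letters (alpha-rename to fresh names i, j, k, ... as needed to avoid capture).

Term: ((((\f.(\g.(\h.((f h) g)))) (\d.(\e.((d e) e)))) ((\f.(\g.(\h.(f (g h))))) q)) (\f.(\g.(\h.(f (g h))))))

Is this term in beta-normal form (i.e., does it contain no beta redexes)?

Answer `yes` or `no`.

Term: ((((\f.(\g.(\h.((f h) g)))) (\d.(\e.((d e) e)))) ((\f.(\g.(\h.(f (g h))))) q)) (\f.(\g.(\h.(f (g h))))))
Found 2 beta redex(es).

Answer: no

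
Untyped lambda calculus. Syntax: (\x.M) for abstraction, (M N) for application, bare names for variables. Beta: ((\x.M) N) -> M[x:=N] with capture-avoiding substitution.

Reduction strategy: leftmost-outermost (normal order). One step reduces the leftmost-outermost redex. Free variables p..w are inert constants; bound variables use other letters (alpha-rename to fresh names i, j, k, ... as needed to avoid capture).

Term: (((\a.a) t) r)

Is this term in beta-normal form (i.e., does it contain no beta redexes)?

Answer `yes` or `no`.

Term: (((\a.a) t) r)
Found 1 beta redex(es).

Answer: no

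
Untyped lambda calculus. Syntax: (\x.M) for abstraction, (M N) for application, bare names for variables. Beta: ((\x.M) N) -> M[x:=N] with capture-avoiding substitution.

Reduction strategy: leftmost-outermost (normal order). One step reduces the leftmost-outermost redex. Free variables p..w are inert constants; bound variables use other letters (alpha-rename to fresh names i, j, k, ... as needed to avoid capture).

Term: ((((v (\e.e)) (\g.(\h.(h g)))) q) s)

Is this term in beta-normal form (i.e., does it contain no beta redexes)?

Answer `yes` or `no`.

Answer: yes

Derivation:
Term: ((((v (\e.e)) (\g.(\h.(h g)))) q) s)
No beta redexes found.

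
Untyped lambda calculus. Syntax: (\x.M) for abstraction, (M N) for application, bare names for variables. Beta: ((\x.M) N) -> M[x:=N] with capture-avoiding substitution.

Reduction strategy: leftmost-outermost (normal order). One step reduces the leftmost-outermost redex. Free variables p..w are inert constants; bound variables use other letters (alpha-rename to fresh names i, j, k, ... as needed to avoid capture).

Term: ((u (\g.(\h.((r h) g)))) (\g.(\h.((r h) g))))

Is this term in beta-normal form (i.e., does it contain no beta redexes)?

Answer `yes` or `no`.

Term: ((u (\g.(\h.((r h) g)))) (\g.(\h.((r h) g))))
No beta redexes found.

Answer: yes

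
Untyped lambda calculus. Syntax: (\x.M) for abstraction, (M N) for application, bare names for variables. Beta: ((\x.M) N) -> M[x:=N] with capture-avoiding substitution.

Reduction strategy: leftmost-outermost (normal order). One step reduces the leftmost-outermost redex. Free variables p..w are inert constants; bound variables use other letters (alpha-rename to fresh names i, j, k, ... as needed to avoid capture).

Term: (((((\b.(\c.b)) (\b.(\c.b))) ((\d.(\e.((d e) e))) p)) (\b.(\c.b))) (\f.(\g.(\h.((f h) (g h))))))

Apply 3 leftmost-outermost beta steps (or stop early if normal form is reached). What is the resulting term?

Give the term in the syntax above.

Step 0: (((((\b.(\c.b)) (\b.(\c.b))) ((\d.(\e.((d e) e))) p)) (\b.(\c.b))) (\f.(\g.(\h.((f h) (g h))))))
Step 1: ((((\c.(\b.(\c.b))) ((\d.(\e.((d e) e))) p)) (\b.(\c.b))) (\f.(\g.(\h.((f h) (g h))))))
Step 2: (((\b.(\c.b)) (\b.(\c.b))) (\f.(\g.(\h.((f h) (g h))))))
Step 3: ((\c.(\b.(\c.b))) (\f.(\g.(\h.((f h) (g h))))))

Answer: ((\c.(\b.(\c.b))) (\f.(\g.(\h.((f h) (g h))))))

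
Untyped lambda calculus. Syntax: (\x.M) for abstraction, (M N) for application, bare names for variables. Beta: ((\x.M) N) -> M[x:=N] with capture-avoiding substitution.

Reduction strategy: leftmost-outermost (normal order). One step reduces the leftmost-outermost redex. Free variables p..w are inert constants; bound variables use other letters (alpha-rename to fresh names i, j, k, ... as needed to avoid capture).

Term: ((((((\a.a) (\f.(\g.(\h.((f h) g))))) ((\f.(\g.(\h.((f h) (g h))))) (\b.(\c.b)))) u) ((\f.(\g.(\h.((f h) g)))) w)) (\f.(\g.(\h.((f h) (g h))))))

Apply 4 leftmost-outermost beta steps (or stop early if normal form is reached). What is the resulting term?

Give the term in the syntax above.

Answer: (((((\f.(\g.(\h.((f h) (g h))))) (\b.(\c.b))) ((\f.(\g.(\h.((f h) g)))) w)) u) (\f.(\g.(\h.((f h) (g h))))))

Derivation:
Step 0: ((((((\a.a) (\f.(\g.(\h.((f h) g))))) ((\f.(\g.(\h.((f h) (g h))))) (\b.(\c.b)))) u) ((\f.(\g.(\h.((f h) g)))) w)) (\f.(\g.(\h.((f h) (g h))))))
Step 1: (((((\f.(\g.(\h.((f h) g)))) ((\f.(\g.(\h.((f h) (g h))))) (\b.(\c.b)))) u) ((\f.(\g.(\h.((f h) g)))) w)) (\f.(\g.(\h.((f h) (g h))))))
Step 2: ((((\g.(\h.((((\f.(\g.(\h.((f h) (g h))))) (\b.(\c.b))) h) g))) u) ((\f.(\g.(\h.((f h) g)))) w)) (\f.(\g.(\h.((f h) (g h))))))
Step 3: (((\h.((((\f.(\g.(\h.((f h) (g h))))) (\b.(\c.b))) h) u)) ((\f.(\g.(\h.((f h) g)))) w)) (\f.(\g.(\h.((f h) (g h))))))
Step 4: (((((\f.(\g.(\h.((f h) (g h))))) (\b.(\c.b))) ((\f.(\g.(\h.((f h) g)))) w)) u) (\f.(\g.(\h.((f h) (g h))))))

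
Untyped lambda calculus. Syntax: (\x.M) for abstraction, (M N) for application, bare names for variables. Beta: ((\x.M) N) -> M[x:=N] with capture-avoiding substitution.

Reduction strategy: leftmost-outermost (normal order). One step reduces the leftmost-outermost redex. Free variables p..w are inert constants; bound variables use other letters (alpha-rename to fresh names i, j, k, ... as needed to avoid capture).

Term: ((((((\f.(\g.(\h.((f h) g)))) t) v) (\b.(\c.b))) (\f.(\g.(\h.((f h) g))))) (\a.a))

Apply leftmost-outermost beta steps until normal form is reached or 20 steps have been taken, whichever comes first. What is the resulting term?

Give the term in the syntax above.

Step 0: ((((((\f.(\g.(\h.((f h) g)))) t) v) (\b.(\c.b))) (\f.(\g.(\h.((f h) g))))) (\a.a))
Step 1: (((((\g.(\h.((t h) g))) v) (\b.(\c.b))) (\f.(\g.(\h.((f h) g))))) (\a.a))
Step 2: ((((\h.((t h) v)) (\b.(\c.b))) (\f.(\g.(\h.((f h) g))))) (\a.a))
Step 3: ((((t (\b.(\c.b))) v) (\f.(\g.(\h.((f h) g))))) (\a.a))

Answer: ((((t (\b.(\c.b))) v) (\f.(\g.(\h.((f h) g))))) (\a.a))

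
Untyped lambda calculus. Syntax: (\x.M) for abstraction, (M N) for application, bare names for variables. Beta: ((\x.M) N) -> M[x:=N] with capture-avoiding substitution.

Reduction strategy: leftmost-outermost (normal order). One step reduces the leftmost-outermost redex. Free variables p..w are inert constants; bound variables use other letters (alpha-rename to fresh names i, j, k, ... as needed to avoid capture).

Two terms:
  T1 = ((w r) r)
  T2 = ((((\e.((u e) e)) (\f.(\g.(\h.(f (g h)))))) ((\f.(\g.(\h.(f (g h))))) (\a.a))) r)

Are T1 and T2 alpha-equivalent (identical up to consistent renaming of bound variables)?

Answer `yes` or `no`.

Term 1: ((w r) r)
Term 2: ((((\e.((u e) e)) (\f.(\g.(\h.(f (g h)))))) ((\f.(\g.(\h.(f (g h))))) (\a.a))) r)
Alpha-equivalence: compare structure up to binder renaming.
Result: False

Answer: no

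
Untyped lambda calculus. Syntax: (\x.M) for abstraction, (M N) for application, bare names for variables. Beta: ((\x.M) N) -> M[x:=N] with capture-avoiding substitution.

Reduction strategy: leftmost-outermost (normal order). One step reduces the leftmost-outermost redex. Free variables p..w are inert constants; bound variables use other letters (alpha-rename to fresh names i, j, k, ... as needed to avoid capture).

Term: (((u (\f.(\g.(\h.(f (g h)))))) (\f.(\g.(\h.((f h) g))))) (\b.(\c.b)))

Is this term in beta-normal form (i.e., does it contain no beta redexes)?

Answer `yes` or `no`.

Answer: yes

Derivation:
Term: (((u (\f.(\g.(\h.(f (g h)))))) (\f.(\g.(\h.((f h) g))))) (\b.(\c.b)))
No beta redexes found.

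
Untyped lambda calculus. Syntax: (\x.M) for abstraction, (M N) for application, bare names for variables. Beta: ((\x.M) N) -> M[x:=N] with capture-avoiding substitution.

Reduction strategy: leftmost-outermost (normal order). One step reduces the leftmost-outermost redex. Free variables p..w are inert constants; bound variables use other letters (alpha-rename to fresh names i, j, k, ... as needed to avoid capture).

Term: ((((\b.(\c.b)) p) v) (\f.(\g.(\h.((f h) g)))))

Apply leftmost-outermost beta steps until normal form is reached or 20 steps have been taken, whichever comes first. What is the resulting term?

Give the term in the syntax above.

Step 0: ((((\b.(\c.b)) p) v) (\f.(\g.(\h.((f h) g)))))
Step 1: (((\c.p) v) (\f.(\g.(\h.((f h) g)))))
Step 2: (p (\f.(\g.(\h.((f h) g)))))

Answer: (p (\f.(\g.(\h.((f h) g)))))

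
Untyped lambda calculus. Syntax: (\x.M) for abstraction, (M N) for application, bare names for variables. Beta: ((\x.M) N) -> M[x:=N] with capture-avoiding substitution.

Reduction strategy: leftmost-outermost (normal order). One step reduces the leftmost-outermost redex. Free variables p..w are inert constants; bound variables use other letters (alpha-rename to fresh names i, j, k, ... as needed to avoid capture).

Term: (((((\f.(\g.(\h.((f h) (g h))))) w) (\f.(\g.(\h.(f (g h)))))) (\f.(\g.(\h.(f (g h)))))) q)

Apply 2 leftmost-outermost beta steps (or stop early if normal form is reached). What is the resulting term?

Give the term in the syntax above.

Answer: (((\h.((w h) ((\f.(\g.(\h.(f (g h))))) h))) (\f.(\g.(\h.(f (g h)))))) q)

Derivation:
Step 0: (((((\f.(\g.(\h.((f h) (g h))))) w) (\f.(\g.(\h.(f (g h)))))) (\f.(\g.(\h.(f (g h)))))) q)
Step 1: ((((\g.(\h.((w h) (g h)))) (\f.(\g.(\h.(f (g h)))))) (\f.(\g.(\h.(f (g h)))))) q)
Step 2: (((\h.((w h) ((\f.(\g.(\h.(f (g h))))) h))) (\f.(\g.(\h.(f (g h)))))) q)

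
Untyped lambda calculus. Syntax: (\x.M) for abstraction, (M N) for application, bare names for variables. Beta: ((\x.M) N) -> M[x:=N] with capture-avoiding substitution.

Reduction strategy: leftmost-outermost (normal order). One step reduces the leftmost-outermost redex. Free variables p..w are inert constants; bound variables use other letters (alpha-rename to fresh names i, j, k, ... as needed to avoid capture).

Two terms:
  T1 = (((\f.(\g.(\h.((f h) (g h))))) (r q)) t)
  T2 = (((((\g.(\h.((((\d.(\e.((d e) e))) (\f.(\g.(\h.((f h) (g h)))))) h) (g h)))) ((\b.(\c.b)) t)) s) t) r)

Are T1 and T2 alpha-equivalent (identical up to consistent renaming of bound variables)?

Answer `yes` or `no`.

Answer: no

Derivation:
Term 1: (((\f.(\g.(\h.((f h) (g h))))) (r q)) t)
Term 2: (((((\g.(\h.((((\d.(\e.((d e) e))) (\f.(\g.(\h.((f h) (g h)))))) h) (g h)))) ((\b.(\c.b)) t)) s) t) r)
Alpha-equivalence: compare structure up to binder renaming.
Result: False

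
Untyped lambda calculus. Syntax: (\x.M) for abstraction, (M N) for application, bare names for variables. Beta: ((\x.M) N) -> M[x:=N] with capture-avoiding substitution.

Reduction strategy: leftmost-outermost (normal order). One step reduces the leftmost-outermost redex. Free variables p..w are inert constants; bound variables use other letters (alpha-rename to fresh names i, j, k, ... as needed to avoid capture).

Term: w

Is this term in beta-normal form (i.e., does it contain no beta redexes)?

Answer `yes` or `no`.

Answer: yes

Derivation:
Term: w
No beta redexes found.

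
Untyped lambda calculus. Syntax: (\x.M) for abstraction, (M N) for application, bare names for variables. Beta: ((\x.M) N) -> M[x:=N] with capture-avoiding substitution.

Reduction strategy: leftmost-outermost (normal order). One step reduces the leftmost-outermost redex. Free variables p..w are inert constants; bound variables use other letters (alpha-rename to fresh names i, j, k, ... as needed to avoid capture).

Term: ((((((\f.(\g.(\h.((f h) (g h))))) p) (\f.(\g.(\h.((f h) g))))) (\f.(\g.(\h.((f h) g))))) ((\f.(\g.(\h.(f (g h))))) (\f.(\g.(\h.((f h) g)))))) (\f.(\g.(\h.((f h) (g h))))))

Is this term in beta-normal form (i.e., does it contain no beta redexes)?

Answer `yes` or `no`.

Answer: no

Derivation:
Term: ((((((\f.(\g.(\h.((f h) (g h))))) p) (\f.(\g.(\h.((f h) g))))) (\f.(\g.(\h.((f h) g))))) ((\f.(\g.(\h.(f (g h))))) (\f.(\g.(\h.((f h) g)))))) (\f.(\g.(\h.((f h) (g h))))))
Found 2 beta redex(es).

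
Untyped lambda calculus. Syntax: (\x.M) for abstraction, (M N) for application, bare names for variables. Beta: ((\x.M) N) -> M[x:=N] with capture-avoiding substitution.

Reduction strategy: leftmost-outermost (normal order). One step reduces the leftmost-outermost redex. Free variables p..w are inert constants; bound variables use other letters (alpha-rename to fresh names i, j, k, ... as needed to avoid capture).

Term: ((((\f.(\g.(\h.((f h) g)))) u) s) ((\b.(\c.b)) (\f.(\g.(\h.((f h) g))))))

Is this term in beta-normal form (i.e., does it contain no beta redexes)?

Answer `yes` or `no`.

Term: ((((\f.(\g.(\h.((f h) g)))) u) s) ((\b.(\c.b)) (\f.(\g.(\h.((f h) g))))))
Found 2 beta redex(es).

Answer: no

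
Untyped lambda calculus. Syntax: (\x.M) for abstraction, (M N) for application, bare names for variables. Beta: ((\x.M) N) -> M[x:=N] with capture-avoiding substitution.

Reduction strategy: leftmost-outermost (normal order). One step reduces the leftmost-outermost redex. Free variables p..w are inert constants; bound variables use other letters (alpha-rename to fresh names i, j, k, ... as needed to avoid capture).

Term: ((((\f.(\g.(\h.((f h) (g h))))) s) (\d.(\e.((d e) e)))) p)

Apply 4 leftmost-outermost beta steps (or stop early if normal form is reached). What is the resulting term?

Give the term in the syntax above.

Answer: ((s p) (\e.((p e) e)))

Derivation:
Step 0: ((((\f.(\g.(\h.((f h) (g h))))) s) (\d.(\e.((d e) e)))) p)
Step 1: (((\g.(\h.((s h) (g h)))) (\d.(\e.((d e) e)))) p)
Step 2: ((\h.((s h) ((\d.(\e.((d e) e))) h))) p)
Step 3: ((s p) ((\d.(\e.((d e) e))) p))
Step 4: ((s p) (\e.((p e) e)))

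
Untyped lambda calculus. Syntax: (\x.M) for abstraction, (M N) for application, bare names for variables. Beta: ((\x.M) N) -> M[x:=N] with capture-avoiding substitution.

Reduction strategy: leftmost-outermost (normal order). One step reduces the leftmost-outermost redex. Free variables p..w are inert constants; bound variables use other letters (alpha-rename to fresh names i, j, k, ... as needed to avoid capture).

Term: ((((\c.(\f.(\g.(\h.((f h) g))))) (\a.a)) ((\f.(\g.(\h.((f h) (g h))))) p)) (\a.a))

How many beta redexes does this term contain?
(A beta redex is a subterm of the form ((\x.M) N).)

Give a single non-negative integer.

Term: ((((\c.(\f.(\g.(\h.((f h) g))))) (\a.a)) ((\f.(\g.(\h.((f h) (g h))))) p)) (\a.a))
  Redex: ((\c.(\f.(\g.(\h.((f h) g))))) (\a.a))
  Redex: ((\f.(\g.(\h.((f h) (g h))))) p)
Total redexes: 2

Answer: 2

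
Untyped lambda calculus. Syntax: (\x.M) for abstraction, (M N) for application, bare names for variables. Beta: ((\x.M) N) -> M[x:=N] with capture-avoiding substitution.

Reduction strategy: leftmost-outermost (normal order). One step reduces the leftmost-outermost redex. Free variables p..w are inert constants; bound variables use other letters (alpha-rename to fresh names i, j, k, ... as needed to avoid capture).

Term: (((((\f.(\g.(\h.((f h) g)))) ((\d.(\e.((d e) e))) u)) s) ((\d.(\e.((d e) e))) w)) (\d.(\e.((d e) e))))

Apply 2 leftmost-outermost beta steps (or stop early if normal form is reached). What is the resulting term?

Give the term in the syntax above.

Answer: (((\h.((((\d.(\e.((d e) e))) u) h) s)) ((\d.(\e.((d e) e))) w)) (\d.(\e.((d e) e))))

Derivation:
Step 0: (((((\f.(\g.(\h.((f h) g)))) ((\d.(\e.((d e) e))) u)) s) ((\d.(\e.((d e) e))) w)) (\d.(\e.((d e) e))))
Step 1: ((((\g.(\h.((((\d.(\e.((d e) e))) u) h) g))) s) ((\d.(\e.((d e) e))) w)) (\d.(\e.((d e) e))))
Step 2: (((\h.((((\d.(\e.((d e) e))) u) h) s)) ((\d.(\e.((d e) e))) w)) (\d.(\e.((d e) e))))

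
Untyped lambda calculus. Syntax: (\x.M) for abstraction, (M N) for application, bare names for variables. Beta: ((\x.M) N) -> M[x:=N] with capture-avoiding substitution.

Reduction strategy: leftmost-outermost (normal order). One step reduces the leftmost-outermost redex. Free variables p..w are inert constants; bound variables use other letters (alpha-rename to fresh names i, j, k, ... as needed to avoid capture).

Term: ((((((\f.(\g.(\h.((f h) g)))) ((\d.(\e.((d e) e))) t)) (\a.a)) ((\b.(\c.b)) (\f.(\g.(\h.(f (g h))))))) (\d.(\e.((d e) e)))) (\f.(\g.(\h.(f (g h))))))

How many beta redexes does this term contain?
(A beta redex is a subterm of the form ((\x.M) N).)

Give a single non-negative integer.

Answer: 3

Derivation:
Term: ((((((\f.(\g.(\h.((f h) g)))) ((\d.(\e.((d e) e))) t)) (\a.a)) ((\b.(\c.b)) (\f.(\g.(\h.(f (g h))))))) (\d.(\e.((d e) e)))) (\f.(\g.(\h.(f (g h))))))
  Redex: ((\f.(\g.(\h.((f h) g)))) ((\d.(\e.((d e) e))) t))
  Redex: ((\d.(\e.((d e) e))) t)
  Redex: ((\b.(\c.b)) (\f.(\g.(\h.(f (g h))))))
Total redexes: 3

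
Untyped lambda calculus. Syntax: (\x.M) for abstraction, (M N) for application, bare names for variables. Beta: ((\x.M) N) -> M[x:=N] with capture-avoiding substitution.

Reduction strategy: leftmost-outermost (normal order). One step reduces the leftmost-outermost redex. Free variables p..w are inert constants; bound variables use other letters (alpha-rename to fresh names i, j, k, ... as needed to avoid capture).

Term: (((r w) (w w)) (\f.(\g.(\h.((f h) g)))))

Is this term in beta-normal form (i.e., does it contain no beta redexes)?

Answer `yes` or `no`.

Answer: yes

Derivation:
Term: (((r w) (w w)) (\f.(\g.(\h.((f h) g)))))
No beta redexes found.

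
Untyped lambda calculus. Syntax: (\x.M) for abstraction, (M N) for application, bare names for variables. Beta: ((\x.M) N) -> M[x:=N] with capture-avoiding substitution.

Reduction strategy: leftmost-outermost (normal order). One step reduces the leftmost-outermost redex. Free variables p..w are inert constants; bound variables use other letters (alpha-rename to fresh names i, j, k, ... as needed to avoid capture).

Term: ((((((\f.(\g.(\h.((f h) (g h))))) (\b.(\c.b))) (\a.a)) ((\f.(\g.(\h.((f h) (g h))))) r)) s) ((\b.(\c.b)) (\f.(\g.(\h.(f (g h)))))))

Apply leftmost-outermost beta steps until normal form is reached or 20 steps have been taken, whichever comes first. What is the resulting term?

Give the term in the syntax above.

Step 0: ((((((\f.(\g.(\h.((f h) (g h))))) (\b.(\c.b))) (\a.a)) ((\f.(\g.(\h.((f h) (g h))))) r)) s) ((\b.(\c.b)) (\f.(\g.(\h.(f (g h)))))))
Step 1: (((((\g.(\h.(((\b.(\c.b)) h) (g h)))) (\a.a)) ((\f.(\g.(\h.((f h) (g h))))) r)) s) ((\b.(\c.b)) (\f.(\g.(\h.(f (g h)))))))
Step 2: ((((\h.(((\b.(\c.b)) h) ((\a.a) h))) ((\f.(\g.(\h.((f h) (g h))))) r)) s) ((\b.(\c.b)) (\f.(\g.(\h.(f (g h)))))))
Step 3: (((((\b.(\c.b)) ((\f.(\g.(\h.((f h) (g h))))) r)) ((\a.a) ((\f.(\g.(\h.((f h) (g h))))) r))) s) ((\b.(\c.b)) (\f.(\g.(\h.(f (g h)))))))
Step 4: ((((\c.((\f.(\g.(\h.((f h) (g h))))) r)) ((\a.a) ((\f.(\g.(\h.((f h) (g h))))) r))) s) ((\b.(\c.b)) (\f.(\g.(\h.(f (g h)))))))
Step 5: ((((\f.(\g.(\h.((f h) (g h))))) r) s) ((\b.(\c.b)) (\f.(\g.(\h.(f (g h)))))))
Step 6: (((\g.(\h.((r h) (g h)))) s) ((\b.(\c.b)) (\f.(\g.(\h.(f (g h)))))))
Step 7: ((\h.((r h) (s h))) ((\b.(\c.b)) (\f.(\g.(\h.(f (g h)))))))
Step 8: ((r ((\b.(\c.b)) (\f.(\g.(\h.(f (g h))))))) (s ((\b.(\c.b)) (\f.(\g.(\h.(f (g h))))))))
Step 9: ((r (\c.(\f.(\g.(\h.(f (g h))))))) (s ((\b.(\c.b)) (\f.(\g.(\h.(f (g h))))))))
Step 10: ((r (\c.(\f.(\g.(\h.(f (g h))))))) (s (\c.(\f.(\g.(\h.(f (g h))))))))

Answer: ((r (\c.(\f.(\g.(\h.(f (g h))))))) (s (\c.(\f.(\g.(\h.(f (g h))))))))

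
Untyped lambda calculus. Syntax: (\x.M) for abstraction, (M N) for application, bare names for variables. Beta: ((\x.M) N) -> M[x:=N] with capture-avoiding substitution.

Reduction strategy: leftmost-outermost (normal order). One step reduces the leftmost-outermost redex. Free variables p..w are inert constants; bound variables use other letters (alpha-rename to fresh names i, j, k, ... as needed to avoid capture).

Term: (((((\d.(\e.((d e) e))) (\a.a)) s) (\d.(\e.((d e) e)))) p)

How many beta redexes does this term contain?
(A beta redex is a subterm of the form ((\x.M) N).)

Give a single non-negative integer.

Answer: 1

Derivation:
Term: (((((\d.(\e.((d e) e))) (\a.a)) s) (\d.(\e.((d e) e)))) p)
  Redex: ((\d.(\e.((d e) e))) (\a.a))
Total redexes: 1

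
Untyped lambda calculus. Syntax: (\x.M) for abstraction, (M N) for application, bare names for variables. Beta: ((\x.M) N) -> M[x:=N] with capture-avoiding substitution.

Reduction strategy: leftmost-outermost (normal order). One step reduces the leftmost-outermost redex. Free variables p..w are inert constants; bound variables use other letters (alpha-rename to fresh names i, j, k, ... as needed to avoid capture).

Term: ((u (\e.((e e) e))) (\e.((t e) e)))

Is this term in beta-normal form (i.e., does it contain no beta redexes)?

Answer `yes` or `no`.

Term: ((u (\e.((e e) e))) (\e.((t e) e)))
No beta redexes found.

Answer: yes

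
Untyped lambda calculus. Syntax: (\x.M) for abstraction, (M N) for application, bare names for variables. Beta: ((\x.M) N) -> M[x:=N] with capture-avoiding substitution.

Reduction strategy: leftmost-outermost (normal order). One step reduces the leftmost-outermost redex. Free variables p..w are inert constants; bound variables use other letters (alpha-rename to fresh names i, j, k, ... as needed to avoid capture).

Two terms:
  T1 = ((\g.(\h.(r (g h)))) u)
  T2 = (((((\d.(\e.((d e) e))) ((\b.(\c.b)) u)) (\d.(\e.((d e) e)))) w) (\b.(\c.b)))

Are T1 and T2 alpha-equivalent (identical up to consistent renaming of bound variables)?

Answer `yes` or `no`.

Term 1: ((\g.(\h.(r (g h)))) u)
Term 2: (((((\d.(\e.((d e) e))) ((\b.(\c.b)) u)) (\d.(\e.((d e) e)))) w) (\b.(\c.b)))
Alpha-equivalence: compare structure up to binder renaming.
Result: False

Answer: no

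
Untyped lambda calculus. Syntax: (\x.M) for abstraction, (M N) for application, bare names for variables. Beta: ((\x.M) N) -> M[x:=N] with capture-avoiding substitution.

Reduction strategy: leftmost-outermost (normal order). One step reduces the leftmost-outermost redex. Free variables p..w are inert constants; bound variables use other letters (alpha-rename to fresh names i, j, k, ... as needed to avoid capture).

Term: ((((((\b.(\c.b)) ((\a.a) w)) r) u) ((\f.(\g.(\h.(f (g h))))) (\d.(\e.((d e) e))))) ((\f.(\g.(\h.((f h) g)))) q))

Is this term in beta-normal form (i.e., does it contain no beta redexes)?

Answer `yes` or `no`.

Answer: no

Derivation:
Term: ((((((\b.(\c.b)) ((\a.a) w)) r) u) ((\f.(\g.(\h.(f (g h))))) (\d.(\e.((d e) e))))) ((\f.(\g.(\h.((f h) g)))) q))
Found 4 beta redex(es).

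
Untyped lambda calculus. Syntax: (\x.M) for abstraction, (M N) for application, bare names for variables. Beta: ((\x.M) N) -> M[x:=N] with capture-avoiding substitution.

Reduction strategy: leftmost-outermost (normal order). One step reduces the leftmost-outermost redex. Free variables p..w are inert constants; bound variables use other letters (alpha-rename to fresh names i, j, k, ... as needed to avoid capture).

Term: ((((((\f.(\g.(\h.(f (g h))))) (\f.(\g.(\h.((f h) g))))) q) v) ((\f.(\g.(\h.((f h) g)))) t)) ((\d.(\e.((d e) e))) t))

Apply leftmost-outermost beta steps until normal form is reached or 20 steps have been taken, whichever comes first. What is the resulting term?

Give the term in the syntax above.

Step 0: ((((((\f.(\g.(\h.(f (g h))))) (\f.(\g.(\h.((f h) g))))) q) v) ((\f.(\g.(\h.((f h) g)))) t)) ((\d.(\e.((d e) e))) t))
Step 1: (((((\g.(\h.((\f.(\g.(\h.((f h) g)))) (g h)))) q) v) ((\f.(\g.(\h.((f h) g)))) t)) ((\d.(\e.((d e) e))) t))
Step 2: ((((\h.((\f.(\g.(\h.((f h) g)))) (q h))) v) ((\f.(\g.(\h.((f h) g)))) t)) ((\d.(\e.((d e) e))) t))
Step 3: ((((\f.(\g.(\h.((f h) g)))) (q v)) ((\f.(\g.(\h.((f h) g)))) t)) ((\d.(\e.((d e) e))) t))
Step 4: (((\g.(\h.(((q v) h) g))) ((\f.(\g.(\h.((f h) g)))) t)) ((\d.(\e.((d e) e))) t))
Step 5: ((\h.(((q v) h) ((\f.(\g.(\h.((f h) g)))) t))) ((\d.(\e.((d e) e))) t))
Step 6: (((q v) ((\d.(\e.((d e) e))) t)) ((\f.(\g.(\h.((f h) g)))) t))
Step 7: (((q v) (\e.((t e) e))) ((\f.(\g.(\h.((f h) g)))) t))
Step 8: (((q v) (\e.((t e) e))) (\g.(\h.((t h) g))))

Answer: (((q v) (\e.((t e) e))) (\g.(\h.((t h) g))))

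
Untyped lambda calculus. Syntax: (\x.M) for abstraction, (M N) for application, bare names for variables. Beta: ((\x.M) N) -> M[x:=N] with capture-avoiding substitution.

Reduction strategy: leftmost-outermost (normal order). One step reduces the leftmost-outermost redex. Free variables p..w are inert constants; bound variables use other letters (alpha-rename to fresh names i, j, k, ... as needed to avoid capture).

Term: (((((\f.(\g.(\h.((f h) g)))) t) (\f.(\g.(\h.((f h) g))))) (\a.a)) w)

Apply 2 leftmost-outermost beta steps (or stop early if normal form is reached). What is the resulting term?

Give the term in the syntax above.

Answer: (((\h.((t h) (\f.(\g.(\h.((f h) g)))))) (\a.a)) w)

Derivation:
Step 0: (((((\f.(\g.(\h.((f h) g)))) t) (\f.(\g.(\h.((f h) g))))) (\a.a)) w)
Step 1: ((((\g.(\h.((t h) g))) (\f.(\g.(\h.((f h) g))))) (\a.a)) w)
Step 2: (((\h.((t h) (\f.(\g.(\h.((f h) g)))))) (\a.a)) w)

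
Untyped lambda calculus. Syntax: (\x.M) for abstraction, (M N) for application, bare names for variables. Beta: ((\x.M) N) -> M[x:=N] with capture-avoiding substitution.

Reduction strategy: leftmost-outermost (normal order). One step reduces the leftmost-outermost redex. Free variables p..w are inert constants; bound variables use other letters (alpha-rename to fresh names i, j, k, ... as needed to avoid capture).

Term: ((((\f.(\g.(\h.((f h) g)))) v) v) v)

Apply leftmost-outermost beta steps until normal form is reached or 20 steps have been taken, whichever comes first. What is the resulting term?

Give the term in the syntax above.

Step 0: ((((\f.(\g.(\h.((f h) g)))) v) v) v)
Step 1: (((\g.(\h.((v h) g))) v) v)
Step 2: ((\h.((v h) v)) v)
Step 3: ((v v) v)

Answer: ((v v) v)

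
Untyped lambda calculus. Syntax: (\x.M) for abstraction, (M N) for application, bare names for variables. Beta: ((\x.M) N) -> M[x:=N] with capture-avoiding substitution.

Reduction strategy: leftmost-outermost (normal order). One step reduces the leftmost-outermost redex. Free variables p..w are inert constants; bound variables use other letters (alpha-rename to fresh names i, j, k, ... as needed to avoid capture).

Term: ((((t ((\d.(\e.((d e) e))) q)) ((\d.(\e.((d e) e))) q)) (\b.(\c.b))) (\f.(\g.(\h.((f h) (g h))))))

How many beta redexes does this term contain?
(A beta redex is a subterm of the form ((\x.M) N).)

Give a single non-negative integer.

Term: ((((t ((\d.(\e.((d e) e))) q)) ((\d.(\e.((d e) e))) q)) (\b.(\c.b))) (\f.(\g.(\h.((f h) (g h))))))
  Redex: ((\d.(\e.((d e) e))) q)
  Redex: ((\d.(\e.((d e) e))) q)
Total redexes: 2

Answer: 2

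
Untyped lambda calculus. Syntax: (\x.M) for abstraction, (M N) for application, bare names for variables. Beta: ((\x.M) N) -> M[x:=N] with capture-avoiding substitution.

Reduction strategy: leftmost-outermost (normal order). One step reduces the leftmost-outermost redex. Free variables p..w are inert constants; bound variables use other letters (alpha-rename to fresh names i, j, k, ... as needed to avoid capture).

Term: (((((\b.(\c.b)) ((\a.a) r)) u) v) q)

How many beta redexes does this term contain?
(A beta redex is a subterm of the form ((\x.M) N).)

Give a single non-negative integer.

Answer: 2

Derivation:
Term: (((((\b.(\c.b)) ((\a.a) r)) u) v) q)
  Redex: ((\b.(\c.b)) ((\a.a) r))
  Redex: ((\a.a) r)
Total redexes: 2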